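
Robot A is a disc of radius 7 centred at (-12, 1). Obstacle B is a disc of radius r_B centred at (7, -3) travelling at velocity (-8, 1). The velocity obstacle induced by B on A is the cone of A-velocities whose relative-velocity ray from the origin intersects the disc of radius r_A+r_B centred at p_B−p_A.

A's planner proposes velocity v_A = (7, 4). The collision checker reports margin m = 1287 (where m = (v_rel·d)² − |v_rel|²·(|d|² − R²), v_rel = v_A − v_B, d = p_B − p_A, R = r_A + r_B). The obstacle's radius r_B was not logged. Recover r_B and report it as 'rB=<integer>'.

m = 1287
d = (19, -4);  v_rel = (15, 3),  |v_rel|² = 234
v_rel×d = (15)·(-4) − (3)·(19) = -117
since m = R²·234 − (-117)²:  R² = (13689 + 1287) / 234 = 64
R = √64 = 8  ⇒  r_B = 8 − 7 = 1

rB=1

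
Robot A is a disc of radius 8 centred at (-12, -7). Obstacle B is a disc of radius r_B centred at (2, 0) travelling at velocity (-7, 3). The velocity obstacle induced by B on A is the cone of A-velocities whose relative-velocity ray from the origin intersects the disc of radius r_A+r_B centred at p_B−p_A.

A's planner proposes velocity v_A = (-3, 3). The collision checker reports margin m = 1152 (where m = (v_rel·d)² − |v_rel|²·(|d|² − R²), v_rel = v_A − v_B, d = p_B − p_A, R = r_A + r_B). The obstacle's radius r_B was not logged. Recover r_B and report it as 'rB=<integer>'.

m = 1152
d = (14, 7);  v_rel = (4, 0),  |v_rel|² = 16
v_rel×d = (4)·(7) − (0)·(14) = 28
since m = R²·16 − 28²:  R² = (784 + 1152) / 16 = 121
R = √121 = 11  ⇒  r_B = 11 − 8 = 3

rB=3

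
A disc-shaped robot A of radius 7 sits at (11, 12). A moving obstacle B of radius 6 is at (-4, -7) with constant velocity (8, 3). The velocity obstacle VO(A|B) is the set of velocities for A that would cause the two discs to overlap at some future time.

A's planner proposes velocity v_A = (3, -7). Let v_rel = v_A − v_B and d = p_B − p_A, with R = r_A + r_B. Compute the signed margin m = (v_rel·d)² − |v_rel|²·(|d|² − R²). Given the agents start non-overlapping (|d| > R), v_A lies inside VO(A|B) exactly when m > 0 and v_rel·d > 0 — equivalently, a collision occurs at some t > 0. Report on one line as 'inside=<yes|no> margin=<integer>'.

d = (-15, -19),  |d|² = 586;  R = 7+6 = 13,  c = 586−13² = 417
v_rel = (-5, -10),  |v_rel|² = 125;  v_rel·d = (-5)·(-15) + (-10)·(-19) = 265
125·t² − 530·t + 417 = 0  ⇒  m = 265² − 125·417 = 18100
m = 18100 > 0,  v_rel·d = 265 > 0  ⇒  inside

inside=yes margin=18100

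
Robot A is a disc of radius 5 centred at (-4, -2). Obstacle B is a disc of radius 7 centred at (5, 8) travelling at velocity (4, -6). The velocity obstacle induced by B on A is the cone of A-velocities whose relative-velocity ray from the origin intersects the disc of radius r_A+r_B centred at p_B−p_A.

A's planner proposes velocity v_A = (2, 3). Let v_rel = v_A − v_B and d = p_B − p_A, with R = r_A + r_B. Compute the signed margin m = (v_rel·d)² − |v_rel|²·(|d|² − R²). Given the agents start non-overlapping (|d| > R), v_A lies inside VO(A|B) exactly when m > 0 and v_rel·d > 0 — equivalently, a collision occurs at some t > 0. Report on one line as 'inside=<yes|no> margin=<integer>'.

d = (9, 10),  |d|² = 181;  R = 5+7 = 12,  c = 181−12² = 37
v_rel = (-2, 9),  |v_rel|² = 85;  v_rel·d = (-2)·(9) + (9)·(10) = 72
85·t² − 144·t + 37 = 0  ⇒  m = 72² − 85·37 = 2039
m = 2039 > 0,  v_rel·d = 72 > 0  ⇒  inside

inside=yes margin=2039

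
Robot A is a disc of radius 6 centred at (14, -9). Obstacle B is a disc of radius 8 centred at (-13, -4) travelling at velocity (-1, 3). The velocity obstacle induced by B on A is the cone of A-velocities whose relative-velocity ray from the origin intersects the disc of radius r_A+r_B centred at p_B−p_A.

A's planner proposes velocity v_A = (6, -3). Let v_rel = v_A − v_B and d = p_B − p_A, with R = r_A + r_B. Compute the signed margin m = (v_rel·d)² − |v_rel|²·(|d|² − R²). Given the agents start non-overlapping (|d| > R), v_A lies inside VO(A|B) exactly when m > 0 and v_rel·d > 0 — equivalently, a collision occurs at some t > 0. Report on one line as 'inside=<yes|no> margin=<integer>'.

d = (-27, 5),  |d|² = 754;  R = 6+8 = 14,  c = 754−14² = 558
v_rel = (7, -6),  |v_rel|² = 85;  v_rel·d = (7)·(-27) + (-6)·(5) = -219
85·t² + 438·t + 558 = 0  ⇒  m = (-219)² − 85·558 = 531
m = 531 > 0,  v_rel·d = -219 < 0  ⇒  outside

inside=no margin=531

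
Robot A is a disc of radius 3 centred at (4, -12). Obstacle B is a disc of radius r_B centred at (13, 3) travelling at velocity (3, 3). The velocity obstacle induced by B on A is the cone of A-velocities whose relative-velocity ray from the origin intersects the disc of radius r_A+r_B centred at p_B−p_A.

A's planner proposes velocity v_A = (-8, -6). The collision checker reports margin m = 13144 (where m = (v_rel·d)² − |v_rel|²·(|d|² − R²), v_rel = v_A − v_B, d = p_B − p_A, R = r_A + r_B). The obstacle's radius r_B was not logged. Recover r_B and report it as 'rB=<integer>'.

m = 13144
d = (9, 15);  v_rel = (-11, -9),  |v_rel|² = 202
v_rel×d = (-11)·(15) − (-9)·(9) = -84
since m = R²·202 − (-84)²:  R² = (7056 + 13144) / 202 = 100
R = √100 = 10  ⇒  r_B = 10 − 3 = 7

rB=7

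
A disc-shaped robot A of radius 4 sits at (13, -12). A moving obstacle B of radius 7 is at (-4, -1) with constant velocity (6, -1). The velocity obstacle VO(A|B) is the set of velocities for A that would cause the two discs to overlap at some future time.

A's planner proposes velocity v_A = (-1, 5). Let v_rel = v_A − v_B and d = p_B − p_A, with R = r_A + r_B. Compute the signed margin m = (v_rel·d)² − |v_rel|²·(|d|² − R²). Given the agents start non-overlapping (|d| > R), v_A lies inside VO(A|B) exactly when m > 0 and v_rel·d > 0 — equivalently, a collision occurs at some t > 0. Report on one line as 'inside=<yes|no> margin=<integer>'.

d = (-17, 11),  |d|² = 410;  R = 4+7 = 11,  c = 410−11² = 289
v_rel = (-7, 6),  |v_rel|² = 85;  v_rel·d = (-7)·(-17) + (6)·(11) = 185
85·t² − 370·t + 289 = 0  ⇒  m = 185² − 85·289 = 9660
m = 9660 > 0,  v_rel·d = 185 > 0  ⇒  inside

inside=yes margin=9660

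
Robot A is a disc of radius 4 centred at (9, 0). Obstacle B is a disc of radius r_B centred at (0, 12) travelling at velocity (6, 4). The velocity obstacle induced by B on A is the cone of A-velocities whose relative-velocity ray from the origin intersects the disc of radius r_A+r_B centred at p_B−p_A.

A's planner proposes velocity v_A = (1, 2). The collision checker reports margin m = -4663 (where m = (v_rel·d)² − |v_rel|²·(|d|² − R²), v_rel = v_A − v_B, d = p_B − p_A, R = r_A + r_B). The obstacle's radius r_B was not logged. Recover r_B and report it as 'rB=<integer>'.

m = -4663
d = (-9, 12);  v_rel = (-5, -2),  |v_rel|² = 29
v_rel×d = (-5)·(12) − (-2)·(-9) = -78
since m = R²·29 − (-78)²:  R² = (6084 + -4663) / 29 = 49
R = √49 = 7  ⇒  r_B = 7 − 4 = 3

rB=3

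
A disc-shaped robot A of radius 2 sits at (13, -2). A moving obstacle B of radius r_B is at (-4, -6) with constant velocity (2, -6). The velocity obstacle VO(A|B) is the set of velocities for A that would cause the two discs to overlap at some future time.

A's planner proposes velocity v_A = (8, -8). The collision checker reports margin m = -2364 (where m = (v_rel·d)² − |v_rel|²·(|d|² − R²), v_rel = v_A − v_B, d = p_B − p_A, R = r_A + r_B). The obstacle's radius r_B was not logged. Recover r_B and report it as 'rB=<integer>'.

m = -2364
d = (-17, -4);  v_rel = (6, -2),  |v_rel|² = 40
v_rel×d = (6)·(-4) − (-2)·(-17) = -58
since m = R²·40 − (-58)²:  R² = (3364 + -2364) / 40 = 25
R = √25 = 5  ⇒  r_B = 5 − 2 = 3

rB=3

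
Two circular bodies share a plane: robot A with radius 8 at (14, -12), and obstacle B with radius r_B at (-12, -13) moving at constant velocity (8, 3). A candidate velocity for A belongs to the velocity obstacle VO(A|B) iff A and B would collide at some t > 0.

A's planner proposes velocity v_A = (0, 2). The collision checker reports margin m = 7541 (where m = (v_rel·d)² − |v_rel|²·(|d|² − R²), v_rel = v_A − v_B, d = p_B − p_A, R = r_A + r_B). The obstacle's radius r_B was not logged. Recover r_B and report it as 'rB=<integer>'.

m = 7541
d = (-26, -1);  v_rel = (-8, -1),  |v_rel|² = 65
v_rel×d = (-8)·(-1) − (-1)·(-26) = -18
since m = R²·65 − (-18)²:  R² = (324 + 7541) / 65 = 121
R = √121 = 11  ⇒  r_B = 11 − 8 = 3

rB=3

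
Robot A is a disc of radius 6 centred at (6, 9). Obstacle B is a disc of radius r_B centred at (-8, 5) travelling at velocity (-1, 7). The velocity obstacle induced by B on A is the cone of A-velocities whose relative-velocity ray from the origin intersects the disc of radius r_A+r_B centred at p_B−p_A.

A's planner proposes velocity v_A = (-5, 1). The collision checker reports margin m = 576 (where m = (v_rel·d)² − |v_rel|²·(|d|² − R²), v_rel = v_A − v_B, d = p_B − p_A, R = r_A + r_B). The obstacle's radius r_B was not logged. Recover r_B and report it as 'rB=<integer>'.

m = 576
d = (-14, -4);  v_rel = (-4, -6),  |v_rel|² = 52
v_rel×d = (-4)·(-4) − (-6)·(-14) = -68
since m = R²·52 − (-68)²:  R² = (4624 + 576) / 52 = 100
R = √100 = 10  ⇒  r_B = 10 − 6 = 4

rB=4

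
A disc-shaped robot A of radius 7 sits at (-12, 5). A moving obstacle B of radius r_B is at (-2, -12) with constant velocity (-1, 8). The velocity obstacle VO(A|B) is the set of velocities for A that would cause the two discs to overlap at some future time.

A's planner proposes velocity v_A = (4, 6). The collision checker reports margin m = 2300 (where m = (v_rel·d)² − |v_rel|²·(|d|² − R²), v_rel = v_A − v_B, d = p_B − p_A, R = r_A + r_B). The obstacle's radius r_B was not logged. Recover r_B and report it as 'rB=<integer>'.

m = 2300
d = (10, -17);  v_rel = (5, -2),  |v_rel|² = 29
v_rel×d = (5)·(-17) − (-2)·(10) = -65
since m = R²·29 − (-65)²:  R² = (4225 + 2300) / 29 = 225
R = √225 = 15  ⇒  r_B = 15 − 7 = 8

rB=8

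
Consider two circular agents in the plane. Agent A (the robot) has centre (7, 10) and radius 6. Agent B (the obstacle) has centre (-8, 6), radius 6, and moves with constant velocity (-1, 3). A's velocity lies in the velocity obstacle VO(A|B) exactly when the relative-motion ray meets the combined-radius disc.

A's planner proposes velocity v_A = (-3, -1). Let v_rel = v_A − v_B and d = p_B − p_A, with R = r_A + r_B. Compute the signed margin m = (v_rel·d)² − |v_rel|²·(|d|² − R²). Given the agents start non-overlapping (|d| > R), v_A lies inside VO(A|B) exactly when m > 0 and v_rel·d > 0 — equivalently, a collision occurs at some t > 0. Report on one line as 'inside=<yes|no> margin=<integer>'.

d = (-15, -4),  |d|² = 241;  R = 6+6 = 12,  c = 241−12² = 97
v_rel = (-2, -4),  |v_rel|² = 20;  v_rel·d = (-2)·(-15) + (-4)·(-4) = 46
20·t² − 92·t + 97 = 0  ⇒  m = 46² − 20·97 = 176
m = 176 > 0,  v_rel·d = 46 > 0  ⇒  inside

inside=yes margin=176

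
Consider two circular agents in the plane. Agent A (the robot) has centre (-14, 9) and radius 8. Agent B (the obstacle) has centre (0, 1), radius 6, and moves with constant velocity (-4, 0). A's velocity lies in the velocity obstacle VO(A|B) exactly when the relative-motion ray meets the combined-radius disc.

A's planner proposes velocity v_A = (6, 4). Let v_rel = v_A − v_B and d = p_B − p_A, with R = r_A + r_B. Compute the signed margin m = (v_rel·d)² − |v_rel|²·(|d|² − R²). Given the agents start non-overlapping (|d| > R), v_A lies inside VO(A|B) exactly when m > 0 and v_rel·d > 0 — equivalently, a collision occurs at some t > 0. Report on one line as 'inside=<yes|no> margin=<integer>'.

d = (14, -8),  |d|² = 260;  R = 8+6 = 14,  c = 260−14² = 64
v_rel = (10, 4),  |v_rel|² = 116;  v_rel·d = (10)·(14) + (4)·(-8) = 108
116·t² − 216·t + 64 = 0  ⇒  m = 108² − 116·64 = 4240
m = 4240 > 0,  v_rel·d = 108 > 0  ⇒  inside

inside=yes margin=4240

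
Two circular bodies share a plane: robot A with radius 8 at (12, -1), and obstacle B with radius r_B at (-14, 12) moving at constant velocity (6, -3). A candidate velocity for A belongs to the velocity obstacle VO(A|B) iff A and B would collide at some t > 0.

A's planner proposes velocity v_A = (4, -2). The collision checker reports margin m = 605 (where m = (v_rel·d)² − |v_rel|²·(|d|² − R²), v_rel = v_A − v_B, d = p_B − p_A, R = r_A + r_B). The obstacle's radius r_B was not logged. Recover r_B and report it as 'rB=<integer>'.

m = 605
d = (-26, 13);  v_rel = (-2, 1),  |v_rel|² = 5
v_rel×d = (-2)·(13) − (1)·(-26) = 0
since m = R²·5 − 0²:  R² = (0 + 605) / 5 = 121
R = √121 = 11  ⇒  r_B = 11 − 8 = 3

rB=3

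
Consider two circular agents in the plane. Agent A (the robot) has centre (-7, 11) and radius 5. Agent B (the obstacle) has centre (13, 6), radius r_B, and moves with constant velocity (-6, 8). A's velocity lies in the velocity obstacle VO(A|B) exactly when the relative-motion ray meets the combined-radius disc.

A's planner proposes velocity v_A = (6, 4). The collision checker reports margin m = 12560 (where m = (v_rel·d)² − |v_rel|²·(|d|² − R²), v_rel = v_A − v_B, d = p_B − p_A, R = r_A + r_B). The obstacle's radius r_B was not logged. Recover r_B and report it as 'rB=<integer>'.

m = 12560
d = (20, -5);  v_rel = (12, -4),  |v_rel|² = 160
v_rel×d = (12)·(-5) − (-4)·(20) = 20
since m = R²·160 − 20²:  R² = (400 + 12560) / 160 = 81
R = √81 = 9  ⇒  r_B = 9 − 5 = 4

rB=4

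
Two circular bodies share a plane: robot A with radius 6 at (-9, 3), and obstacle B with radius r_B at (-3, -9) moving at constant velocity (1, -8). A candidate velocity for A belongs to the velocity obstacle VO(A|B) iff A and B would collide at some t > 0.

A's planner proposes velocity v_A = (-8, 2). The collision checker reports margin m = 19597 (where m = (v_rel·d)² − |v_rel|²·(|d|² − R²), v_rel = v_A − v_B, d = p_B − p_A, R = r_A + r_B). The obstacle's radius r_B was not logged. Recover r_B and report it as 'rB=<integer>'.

m = 19597
d = (6, -12);  v_rel = (-9, 10),  |v_rel|² = 181
v_rel×d = (-9)·(-12) − (10)·(6) = 48
since m = R²·181 − 48²:  R² = (2304 + 19597) / 181 = 121
R = √121 = 11  ⇒  r_B = 11 − 6 = 5

rB=5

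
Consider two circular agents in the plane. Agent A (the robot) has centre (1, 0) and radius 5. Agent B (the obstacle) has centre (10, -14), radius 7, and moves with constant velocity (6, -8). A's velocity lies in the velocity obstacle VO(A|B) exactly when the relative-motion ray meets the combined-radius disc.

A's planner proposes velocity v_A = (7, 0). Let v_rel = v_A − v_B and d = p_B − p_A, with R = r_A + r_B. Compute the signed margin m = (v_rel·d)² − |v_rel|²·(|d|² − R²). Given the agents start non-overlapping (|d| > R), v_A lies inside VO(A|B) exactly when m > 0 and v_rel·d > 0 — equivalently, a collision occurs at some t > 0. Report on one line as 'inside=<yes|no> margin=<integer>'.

d = (9, -14),  |d|² = 277;  R = 5+7 = 12,  c = 277−12² = 133
v_rel = (1, 8),  |v_rel|² = 65;  v_rel·d = (1)·(9) + (8)·(-14) = -103
65·t² + 206·t + 133 = 0  ⇒  m = (-103)² − 65·133 = 1964
m = 1964 > 0,  v_rel·d = -103 < 0  ⇒  outside

inside=no margin=1964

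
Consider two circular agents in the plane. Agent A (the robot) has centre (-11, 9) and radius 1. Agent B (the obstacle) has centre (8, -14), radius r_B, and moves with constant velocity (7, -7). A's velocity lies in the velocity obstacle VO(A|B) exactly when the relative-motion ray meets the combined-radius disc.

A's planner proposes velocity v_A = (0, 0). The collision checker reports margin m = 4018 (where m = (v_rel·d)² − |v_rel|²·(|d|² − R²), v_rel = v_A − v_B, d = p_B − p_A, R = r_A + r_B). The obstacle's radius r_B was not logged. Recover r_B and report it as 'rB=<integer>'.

m = 4018
d = (19, -23);  v_rel = (-7, 7),  |v_rel|² = 98
v_rel×d = (-7)·(-23) − (7)·(19) = 28
since m = R²·98 − 28²:  R² = (784 + 4018) / 98 = 49
R = √49 = 7  ⇒  r_B = 7 − 1 = 6

rB=6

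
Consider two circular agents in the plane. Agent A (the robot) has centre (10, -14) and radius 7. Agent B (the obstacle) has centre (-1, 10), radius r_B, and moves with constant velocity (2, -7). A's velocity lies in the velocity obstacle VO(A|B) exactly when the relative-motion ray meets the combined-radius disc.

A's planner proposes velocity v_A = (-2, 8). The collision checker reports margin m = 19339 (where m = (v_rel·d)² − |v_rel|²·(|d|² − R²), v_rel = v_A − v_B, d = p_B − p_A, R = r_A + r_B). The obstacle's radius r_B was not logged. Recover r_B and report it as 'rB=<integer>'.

m = 19339
d = (-11, 24);  v_rel = (-4, 15),  |v_rel|² = 241
v_rel×d = (-4)·(24) − (15)·(-11) = 69
since m = R²·241 − 69²:  R² = (4761 + 19339) / 241 = 100
R = √100 = 10  ⇒  r_B = 10 − 7 = 3

rB=3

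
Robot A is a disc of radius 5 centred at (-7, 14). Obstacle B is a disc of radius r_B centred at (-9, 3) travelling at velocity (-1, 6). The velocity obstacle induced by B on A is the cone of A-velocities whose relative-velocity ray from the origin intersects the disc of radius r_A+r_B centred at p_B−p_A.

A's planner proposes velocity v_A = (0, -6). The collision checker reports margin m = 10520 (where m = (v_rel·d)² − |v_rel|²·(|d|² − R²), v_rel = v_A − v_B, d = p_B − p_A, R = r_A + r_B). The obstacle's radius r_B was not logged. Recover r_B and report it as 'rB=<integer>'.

m = 10520
d = (-2, -11);  v_rel = (1, -12),  |v_rel|² = 145
v_rel×d = (1)·(-11) − (-12)·(-2) = -35
since m = R²·145 − (-35)²:  R² = (1225 + 10520) / 145 = 81
R = √81 = 9  ⇒  r_B = 9 − 5 = 4

rB=4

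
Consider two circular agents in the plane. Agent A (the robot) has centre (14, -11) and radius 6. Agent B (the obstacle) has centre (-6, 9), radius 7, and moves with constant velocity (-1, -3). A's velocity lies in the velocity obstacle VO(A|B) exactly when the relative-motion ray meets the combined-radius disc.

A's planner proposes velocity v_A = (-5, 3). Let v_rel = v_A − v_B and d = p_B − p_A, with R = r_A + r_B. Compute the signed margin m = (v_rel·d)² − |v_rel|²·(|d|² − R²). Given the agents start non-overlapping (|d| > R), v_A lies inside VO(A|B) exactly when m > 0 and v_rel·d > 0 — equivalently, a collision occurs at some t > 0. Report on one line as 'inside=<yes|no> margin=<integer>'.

d = (-20, 20),  |d|² = 800;  R = 6+7 = 13,  c = 800−13² = 631
v_rel = (-4, 6),  |v_rel|² = 52;  v_rel·d = (-4)·(-20) + (6)·(20) = 200
52·t² − 400·t + 631 = 0  ⇒  m = 200² − 52·631 = 7188
m = 7188 > 0,  v_rel·d = 200 > 0  ⇒  inside

inside=yes margin=7188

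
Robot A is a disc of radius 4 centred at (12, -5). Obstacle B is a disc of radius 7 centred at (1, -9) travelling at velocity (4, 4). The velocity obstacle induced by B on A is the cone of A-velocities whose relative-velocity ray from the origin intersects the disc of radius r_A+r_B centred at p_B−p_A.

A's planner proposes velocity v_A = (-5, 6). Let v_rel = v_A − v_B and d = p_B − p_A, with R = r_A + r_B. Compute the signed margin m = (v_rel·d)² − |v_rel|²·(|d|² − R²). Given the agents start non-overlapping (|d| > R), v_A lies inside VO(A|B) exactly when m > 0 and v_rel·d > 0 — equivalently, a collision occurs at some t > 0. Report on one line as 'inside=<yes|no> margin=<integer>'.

d = (-11, -4),  |d|² = 137;  R = 4+7 = 11,  c = 137−11² = 16
v_rel = (-9, 2),  |v_rel|² = 85;  v_rel·d = (-9)·(-11) + (2)·(-4) = 91
85·t² − 182·t + 16 = 0  ⇒  m = 91² − 85·16 = 6921
m = 6921 > 0,  v_rel·d = 91 > 0  ⇒  inside

inside=yes margin=6921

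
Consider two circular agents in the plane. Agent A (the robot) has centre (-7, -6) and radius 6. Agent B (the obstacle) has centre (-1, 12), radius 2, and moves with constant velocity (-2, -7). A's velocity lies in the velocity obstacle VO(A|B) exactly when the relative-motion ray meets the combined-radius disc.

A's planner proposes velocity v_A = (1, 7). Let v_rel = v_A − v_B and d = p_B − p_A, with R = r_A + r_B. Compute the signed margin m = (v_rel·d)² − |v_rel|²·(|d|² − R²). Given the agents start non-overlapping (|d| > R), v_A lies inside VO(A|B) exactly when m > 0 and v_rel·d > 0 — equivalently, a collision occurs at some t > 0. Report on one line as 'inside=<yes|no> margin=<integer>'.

d = (6, 18),  |d|² = 360;  R = 6+2 = 8,  c = 360−8² = 296
v_rel = (3, 14),  |v_rel|² = 205;  v_rel·d = (3)·(6) + (14)·(18) = 270
205·t² − 540·t + 296 = 0  ⇒  m = 270² − 205·296 = 12220
m = 12220 > 0,  v_rel·d = 270 > 0  ⇒  inside

inside=yes margin=12220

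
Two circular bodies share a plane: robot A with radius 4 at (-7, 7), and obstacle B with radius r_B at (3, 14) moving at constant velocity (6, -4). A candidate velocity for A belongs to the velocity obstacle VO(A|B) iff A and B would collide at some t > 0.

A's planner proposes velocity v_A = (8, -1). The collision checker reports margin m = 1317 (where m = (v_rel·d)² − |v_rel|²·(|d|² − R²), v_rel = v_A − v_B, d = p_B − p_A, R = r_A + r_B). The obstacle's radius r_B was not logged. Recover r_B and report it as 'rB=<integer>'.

m = 1317
d = (10, 7);  v_rel = (2, 3),  |v_rel|² = 13
v_rel×d = (2)·(7) − (3)·(10) = -16
since m = R²·13 − (-16)²:  R² = (256 + 1317) / 13 = 121
R = √121 = 11  ⇒  r_B = 11 − 4 = 7

rB=7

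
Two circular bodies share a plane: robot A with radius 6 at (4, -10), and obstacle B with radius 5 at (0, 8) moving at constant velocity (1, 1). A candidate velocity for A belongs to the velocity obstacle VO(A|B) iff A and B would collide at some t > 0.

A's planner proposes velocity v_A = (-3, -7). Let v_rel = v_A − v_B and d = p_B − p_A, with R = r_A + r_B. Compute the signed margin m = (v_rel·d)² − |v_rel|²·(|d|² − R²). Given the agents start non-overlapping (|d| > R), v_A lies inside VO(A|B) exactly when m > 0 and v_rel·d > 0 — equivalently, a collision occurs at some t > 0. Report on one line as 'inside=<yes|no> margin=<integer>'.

d = (-4, 18),  |d|² = 340;  R = 6+5 = 11,  c = 340−11² = 219
v_rel = (-4, -8),  |v_rel|² = 80;  v_rel·d = (-4)·(-4) + (-8)·(18) = -128
80·t² + 256·t + 219 = 0  ⇒  m = (-128)² − 80·219 = -1136
m = -1136 < 0,  v_rel·d = -128 < 0  ⇒  outside

inside=no margin=-1136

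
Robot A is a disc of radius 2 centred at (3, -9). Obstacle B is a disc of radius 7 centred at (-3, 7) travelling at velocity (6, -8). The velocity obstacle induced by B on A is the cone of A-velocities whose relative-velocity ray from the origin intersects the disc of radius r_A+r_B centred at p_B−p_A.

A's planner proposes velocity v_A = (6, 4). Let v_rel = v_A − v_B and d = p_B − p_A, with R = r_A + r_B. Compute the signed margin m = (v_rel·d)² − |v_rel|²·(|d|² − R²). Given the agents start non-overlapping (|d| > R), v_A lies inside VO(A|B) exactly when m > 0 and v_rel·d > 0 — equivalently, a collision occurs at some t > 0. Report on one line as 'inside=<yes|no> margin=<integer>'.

d = (-6, 16),  |d|² = 292;  R = 2+7 = 9,  c = 292−9² = 211
v_rel = (0, 12),  |v_rel|² = 144;  v_rel·d = (0)·(-6) + (12)·(16) = 192
144·t² − 384·t + 211 = 0  ⇒  m = 192² − 144·211 = 6480
m = 6480 > 0,  v_rel·d = 192 > 0  ⇒  inside

inside=yes margin=6480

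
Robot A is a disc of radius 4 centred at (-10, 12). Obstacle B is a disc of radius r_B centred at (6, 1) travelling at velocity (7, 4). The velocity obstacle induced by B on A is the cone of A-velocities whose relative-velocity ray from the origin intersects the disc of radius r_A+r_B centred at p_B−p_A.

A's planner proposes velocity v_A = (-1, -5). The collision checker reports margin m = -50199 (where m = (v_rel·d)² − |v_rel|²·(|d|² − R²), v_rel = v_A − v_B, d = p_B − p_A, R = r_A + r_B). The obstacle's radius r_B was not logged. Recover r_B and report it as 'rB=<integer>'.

m = -50199
d = (16, -11);  v_rel = (-8, -9),  |v_rel|² = 145
v_rel×d = (-8)·(-11) − (-9)·(16) = 232
since m = R²·145 − 232²:  R² = (53824 + -50199) / 145 = 25
R = √25 = 5  ⇒  r_B = 5 − 4 = 1

rB=1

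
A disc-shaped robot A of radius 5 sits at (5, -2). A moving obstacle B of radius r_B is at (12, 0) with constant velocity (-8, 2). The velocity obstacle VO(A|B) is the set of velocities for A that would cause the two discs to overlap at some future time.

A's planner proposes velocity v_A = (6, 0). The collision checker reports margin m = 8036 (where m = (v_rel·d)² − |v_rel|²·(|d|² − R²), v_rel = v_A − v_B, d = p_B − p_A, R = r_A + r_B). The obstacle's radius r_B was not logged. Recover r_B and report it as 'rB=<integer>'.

m = 8036
d = (7, 2);  v_rel = (14, -2),  |v_rel|² = 200
v_rel×d = (14)·(2) − (-2)·(7) = 42
since m = R²·200 − 42²:  R² = (1764 + 8036) / 200 = 49
R = √49 = 7  ⇒  r_B = 7 − 5 = 2

rB=2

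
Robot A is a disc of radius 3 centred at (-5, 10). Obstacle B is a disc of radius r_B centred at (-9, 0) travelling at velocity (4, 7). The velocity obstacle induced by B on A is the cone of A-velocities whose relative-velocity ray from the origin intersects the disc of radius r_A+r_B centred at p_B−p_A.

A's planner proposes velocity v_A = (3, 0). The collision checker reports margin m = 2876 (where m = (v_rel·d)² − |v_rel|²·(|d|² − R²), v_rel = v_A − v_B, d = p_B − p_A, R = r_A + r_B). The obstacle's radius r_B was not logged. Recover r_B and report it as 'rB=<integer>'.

m = 2876
d = (-4, -10);  v_rel = (-1, -7),  |v_rel|² = 50
v_rel×d = (-1)·(-10) − (-7)·(-4) = -18
since m = R²·50 − (-18)²:  R² = (324 + 2876) / 50 = 64
R = √64 = 8  ⇒  r_B = 8 − 3 = 5

rB=5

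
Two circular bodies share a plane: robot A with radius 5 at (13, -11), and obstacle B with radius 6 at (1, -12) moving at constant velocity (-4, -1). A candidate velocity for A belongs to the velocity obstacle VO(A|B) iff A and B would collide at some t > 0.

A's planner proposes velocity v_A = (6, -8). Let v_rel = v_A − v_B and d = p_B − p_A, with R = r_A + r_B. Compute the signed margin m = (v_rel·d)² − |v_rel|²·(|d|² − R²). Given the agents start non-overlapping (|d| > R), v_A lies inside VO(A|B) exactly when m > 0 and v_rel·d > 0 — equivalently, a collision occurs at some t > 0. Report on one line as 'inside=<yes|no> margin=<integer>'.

d = (-12, -1),  |d|² = 145;  R = 5+6 = 11,  c = 145−11² = 24
v_rel = (10, -7),  |v_rel|² = 149;  v_rel·d = (10)·(-12) + (-7)·(-1) = -113
149·t² + 226·t + 24 = 0  ⇒  m = (-113)² − 149·24 = 9193
m = 9193 > 0,  v_rel·d = -113 < 0  ⇒  outside

inside=no margin=9193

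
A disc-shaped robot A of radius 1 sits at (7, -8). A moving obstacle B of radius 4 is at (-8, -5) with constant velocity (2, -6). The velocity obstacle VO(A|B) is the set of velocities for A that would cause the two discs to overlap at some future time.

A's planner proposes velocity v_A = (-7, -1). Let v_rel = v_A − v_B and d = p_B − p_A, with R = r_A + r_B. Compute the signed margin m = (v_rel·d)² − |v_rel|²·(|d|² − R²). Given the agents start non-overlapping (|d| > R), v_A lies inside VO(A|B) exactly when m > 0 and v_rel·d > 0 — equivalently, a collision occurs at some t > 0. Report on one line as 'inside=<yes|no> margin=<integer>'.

d = (-15, 3),  |d|² = 234;  R = 1+4 = 5,  c = 234−5² = 209
v_rel = (-9, 5),  |v_rel|² = 106;  v_rel·d = (-9)·(-15) + (5)·(3) = 150
106·t² − 300·t + 209 = 0  ⇒  m = 150² − 106·209 = 346
m = 346 > 0,  v_rel·d = 150 > 0  ⇒  inside

inside=yes margin=346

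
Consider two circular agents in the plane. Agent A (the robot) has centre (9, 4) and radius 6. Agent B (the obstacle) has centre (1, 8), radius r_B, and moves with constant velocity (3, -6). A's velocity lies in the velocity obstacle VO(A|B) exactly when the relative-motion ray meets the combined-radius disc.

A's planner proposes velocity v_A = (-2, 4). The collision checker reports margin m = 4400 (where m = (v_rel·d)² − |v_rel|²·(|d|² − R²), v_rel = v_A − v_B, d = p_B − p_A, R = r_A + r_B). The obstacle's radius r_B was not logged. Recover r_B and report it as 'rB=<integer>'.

m = 4400
d = (-8, 4);  v_rel = (-5, 10),  |v_rel|² = 125
v_rel×d = (-5)·(4) − (10)·(-8) = 60
since m = R²·125 − 60²:  R² = (3600 + 4400) / 125 = 64
R = √64 = 8  ⇒  r_B = 8 − 6 = 2

rB=2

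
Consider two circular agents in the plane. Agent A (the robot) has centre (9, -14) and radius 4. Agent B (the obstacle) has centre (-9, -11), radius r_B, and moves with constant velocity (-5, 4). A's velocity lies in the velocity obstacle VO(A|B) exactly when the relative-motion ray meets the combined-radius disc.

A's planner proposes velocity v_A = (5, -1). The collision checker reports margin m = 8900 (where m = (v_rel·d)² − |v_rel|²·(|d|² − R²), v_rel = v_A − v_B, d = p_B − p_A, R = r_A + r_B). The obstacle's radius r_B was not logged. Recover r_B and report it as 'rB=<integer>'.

m = 8900
d = (-18, 3);  v_rel = (10, -5),  |v_rel|² = 125
v_rel×d = (10)·(3) − (-5)·(-18) = -60
since m = R²·125 − (-60)²:  R² = (3600 + 8900) / 125 = 100
R = √100 = 10  ⇒  r_B = 10 − 4 = 6

rB=6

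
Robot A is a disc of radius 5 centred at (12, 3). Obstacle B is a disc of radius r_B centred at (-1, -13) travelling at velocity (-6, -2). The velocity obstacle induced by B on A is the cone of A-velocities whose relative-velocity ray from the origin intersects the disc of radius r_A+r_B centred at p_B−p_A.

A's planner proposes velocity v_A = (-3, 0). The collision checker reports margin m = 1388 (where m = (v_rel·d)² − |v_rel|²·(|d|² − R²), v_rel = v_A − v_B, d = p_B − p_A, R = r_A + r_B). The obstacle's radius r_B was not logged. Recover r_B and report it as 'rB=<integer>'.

m = 1388
d = (-13, -16);  v_rel = (3, 2),  |v_rel|² = 13
v_rel×d = (3)·(-16) − (2)·(-13) = -22
since m = R²·13 − (-22)²:  R² = (484 + 1388) / 13 = 144
R = √144 = 12  ⇒  r_B = 12 − 5 = 7

rB=7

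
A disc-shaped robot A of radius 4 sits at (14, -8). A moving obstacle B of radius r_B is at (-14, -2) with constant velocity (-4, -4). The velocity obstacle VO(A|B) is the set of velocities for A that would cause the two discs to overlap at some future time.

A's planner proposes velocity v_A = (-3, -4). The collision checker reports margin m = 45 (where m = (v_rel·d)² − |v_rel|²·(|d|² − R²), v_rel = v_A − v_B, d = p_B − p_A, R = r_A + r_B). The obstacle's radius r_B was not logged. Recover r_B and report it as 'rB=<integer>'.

m = 45
d = (-28, 6);  v_rel = (1, 0),  |v_rel|² = 1
v_rel×d = (1)·(6) − (0)·(-28) = 6
since m = R²·1 − 6²:  R² = (36 + 45) / 1 = 81
R = √81 = 9  ⇒  r_B = 9 − 4 = 5

rB=5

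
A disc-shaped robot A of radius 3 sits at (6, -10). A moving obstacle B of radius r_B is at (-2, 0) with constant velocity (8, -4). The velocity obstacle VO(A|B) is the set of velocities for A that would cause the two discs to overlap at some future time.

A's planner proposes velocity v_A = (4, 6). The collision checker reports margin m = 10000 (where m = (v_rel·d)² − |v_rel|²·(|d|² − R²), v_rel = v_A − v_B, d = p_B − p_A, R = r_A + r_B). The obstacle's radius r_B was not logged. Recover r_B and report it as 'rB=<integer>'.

m = 10000
d = (-8, 10);  v_rel = (-4, 10),  |v_rel|² = 116
v_rel×d = (-4)·(10) − (10)·(-8) = 40
since m = R²·116 − 40²:  R² = (1600 + 10000) / 116 = 100
R = √100 = 10  ⇒  r_B = 10 − 3 = 7

rB=7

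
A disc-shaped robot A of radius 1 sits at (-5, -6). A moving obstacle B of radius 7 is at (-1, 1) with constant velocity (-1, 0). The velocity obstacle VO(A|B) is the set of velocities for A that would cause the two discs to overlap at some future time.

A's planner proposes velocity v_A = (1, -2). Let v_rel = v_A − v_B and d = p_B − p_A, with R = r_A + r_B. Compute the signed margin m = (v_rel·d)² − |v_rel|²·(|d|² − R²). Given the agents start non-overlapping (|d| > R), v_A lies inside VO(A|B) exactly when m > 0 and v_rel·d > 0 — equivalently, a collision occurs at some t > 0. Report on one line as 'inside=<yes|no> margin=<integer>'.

d = (4, 7),  |d|² = 65;  R = 1+7 = 8,  c = 65−8² = 1
v_rel = (2, -2),  |v_rel|² = 8;  v_rel·d = (2)·(4) + (-2)·(7) = -6
8·t² + 12·t + 1 = 0  ⇒  m = (-6)² − 8·1 = 28
m = 28 > 0,  v_rel·d = -6 < 0  ⇒  outside

inside=no margin=28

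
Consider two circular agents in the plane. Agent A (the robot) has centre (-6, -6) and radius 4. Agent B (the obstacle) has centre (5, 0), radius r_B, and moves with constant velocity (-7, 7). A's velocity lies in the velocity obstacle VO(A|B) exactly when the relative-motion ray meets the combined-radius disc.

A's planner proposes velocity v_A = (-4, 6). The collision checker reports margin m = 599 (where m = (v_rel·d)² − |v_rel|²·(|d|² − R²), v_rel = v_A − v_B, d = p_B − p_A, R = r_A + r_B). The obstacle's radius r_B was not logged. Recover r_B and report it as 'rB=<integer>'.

m = 599
d = (11, 6);  v_rel = (3, -1),  |v_rel|² = 10
v_rel×d = (3)·(6) − (-1)·(11) = 29
since m = R²·10 − 29²:  R² = (841 + 599) / 10 = 144
R = √144 = 12  ⇒  r_B = 12 − 4 = 8

rB=8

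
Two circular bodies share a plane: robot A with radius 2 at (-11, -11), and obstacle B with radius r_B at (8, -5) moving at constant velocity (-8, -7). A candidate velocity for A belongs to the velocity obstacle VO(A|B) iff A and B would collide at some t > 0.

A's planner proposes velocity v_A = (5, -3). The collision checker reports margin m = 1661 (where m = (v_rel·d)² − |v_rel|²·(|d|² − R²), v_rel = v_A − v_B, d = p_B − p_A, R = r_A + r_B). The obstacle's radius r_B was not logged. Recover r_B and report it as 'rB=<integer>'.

m = 1661
d = (19, 6);  v_rel = (13, 4),  |v_rel|² = 185
v_rel×d = (13)·(6) − (4)·(19) = 2
since m = R²·185 − 2²:  R² = (4 + 1661) / 185 = 9
R = √9 = 3  ⇒  r_B = 3 − 2 = 1

rB=1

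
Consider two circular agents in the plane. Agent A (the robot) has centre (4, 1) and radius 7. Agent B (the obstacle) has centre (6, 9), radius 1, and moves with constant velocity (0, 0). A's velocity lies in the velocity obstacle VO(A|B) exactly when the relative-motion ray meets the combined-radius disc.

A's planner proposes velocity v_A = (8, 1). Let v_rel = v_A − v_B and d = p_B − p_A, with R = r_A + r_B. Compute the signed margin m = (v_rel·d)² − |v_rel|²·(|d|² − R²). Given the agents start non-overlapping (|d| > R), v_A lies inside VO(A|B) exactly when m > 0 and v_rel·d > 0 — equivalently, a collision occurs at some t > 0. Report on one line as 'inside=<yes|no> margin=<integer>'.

d = (2, 8),  |d|² = 68;  R = 7+1 = 8,  c = 68−8² = 4
v_rel = (8, 1),  |v_rel|² = 65;  v_rel·d = (8)·(2) + (1)·(8) = 24
65·t² − 48·t + 4 = 0  ⇒  m = 24² − 65·4 = 316
m = 316 > 0,  v_rel·d = 24 > 0  ⇒  inside

inside=yes margin=316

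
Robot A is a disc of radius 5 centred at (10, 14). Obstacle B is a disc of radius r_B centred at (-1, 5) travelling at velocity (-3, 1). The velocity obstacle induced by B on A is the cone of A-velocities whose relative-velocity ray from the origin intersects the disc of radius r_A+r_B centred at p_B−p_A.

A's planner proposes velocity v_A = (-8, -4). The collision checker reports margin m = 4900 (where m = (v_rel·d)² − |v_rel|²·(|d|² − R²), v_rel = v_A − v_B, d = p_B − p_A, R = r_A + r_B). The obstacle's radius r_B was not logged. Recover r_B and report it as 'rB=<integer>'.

m = 4900
d = (-11, -9);  v_rel = (-5, -5),  |v_rel|² = 50
v_rel×d = (-5)·(-9) − (-5)·(-11) = -10
since m = R²·50 − (-10)²:  R² = (100 + 4900) / 50 = 100
R = √100 = 10  ⇒  r_B = 10 − 5 = 5

rB=5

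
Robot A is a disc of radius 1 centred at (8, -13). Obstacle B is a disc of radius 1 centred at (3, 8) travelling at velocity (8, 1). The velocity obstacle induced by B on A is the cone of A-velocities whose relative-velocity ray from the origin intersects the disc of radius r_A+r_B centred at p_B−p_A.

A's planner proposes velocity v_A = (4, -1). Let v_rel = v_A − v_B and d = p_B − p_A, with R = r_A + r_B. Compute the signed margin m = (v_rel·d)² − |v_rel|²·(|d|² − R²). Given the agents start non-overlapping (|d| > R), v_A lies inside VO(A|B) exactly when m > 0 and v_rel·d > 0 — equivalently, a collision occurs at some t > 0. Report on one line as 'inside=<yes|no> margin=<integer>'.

d = (-5, 21),  |d|² = 466;  R = 1+1 = 2,  c = 466−2² = 462
v_rel = (-4, -2),  |v_rel|² = 20;  v_rel·d = (-4)·(-5) + (-2)·(21) = -22
20·t² + 44·t + 462 = 0  ⇒  m = (-22)² − 20·462 = -8756
m = -8756 < 0,  v_rel·d = -22 < 0  ⇒  outside

inside=no margin=-8756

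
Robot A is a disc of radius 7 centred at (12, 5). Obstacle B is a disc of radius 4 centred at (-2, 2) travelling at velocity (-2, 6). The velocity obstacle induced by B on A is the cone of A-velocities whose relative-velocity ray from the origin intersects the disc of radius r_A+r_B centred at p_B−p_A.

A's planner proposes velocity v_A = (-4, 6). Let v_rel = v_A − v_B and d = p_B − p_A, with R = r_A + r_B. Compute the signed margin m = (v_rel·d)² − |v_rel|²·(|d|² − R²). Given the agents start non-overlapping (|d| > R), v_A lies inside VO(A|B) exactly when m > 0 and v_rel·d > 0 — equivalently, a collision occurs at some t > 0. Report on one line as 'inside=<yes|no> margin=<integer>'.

d = (-14, -3),  |d|² = 205;  R = 7+4 = 11,  c = 205−11² = 84
v_rel = (-2, 0),  |v_rel|² = 4;  v_rel·d = (-2)·(-14) + (0)·(-3) = 28
4·t² − 56·t + 84 = 0  ⇒  m = 28² − 4·84 = 448
m = 448 > 0,  v_rel·d = 28 > 0  ⇒  inside

inside=yes margin=448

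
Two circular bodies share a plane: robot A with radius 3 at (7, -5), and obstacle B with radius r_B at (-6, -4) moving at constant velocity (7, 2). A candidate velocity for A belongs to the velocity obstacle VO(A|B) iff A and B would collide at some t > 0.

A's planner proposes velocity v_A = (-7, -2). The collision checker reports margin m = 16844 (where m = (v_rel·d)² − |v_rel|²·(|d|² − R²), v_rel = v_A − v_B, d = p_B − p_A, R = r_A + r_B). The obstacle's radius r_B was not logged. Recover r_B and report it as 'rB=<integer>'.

m = 16844
d = (-13, 1);  v_rel = (-14, -4),  |v_rel|² = 212
v_rel×d = (-14)·(1) − (-4)·(-13) = -66
since m = R²·212 − (-66)²:  R² = (4356 + 16844) / 212 = 100
R = √100 = 10  ⇒  r_B = 10 − 3 = 7

rB=7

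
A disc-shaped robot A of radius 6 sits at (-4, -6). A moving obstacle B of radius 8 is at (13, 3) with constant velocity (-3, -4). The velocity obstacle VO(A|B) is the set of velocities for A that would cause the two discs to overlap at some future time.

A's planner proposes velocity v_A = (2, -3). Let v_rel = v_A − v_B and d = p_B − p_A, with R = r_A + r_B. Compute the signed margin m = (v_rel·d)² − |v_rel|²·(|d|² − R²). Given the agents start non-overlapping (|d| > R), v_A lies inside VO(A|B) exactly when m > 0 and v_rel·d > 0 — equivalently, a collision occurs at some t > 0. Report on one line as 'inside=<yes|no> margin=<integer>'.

d = (17, 9),  |d|² = 370;  R = 6+8 = 14,  c = 370−14² = 174
v_rel = (5, 1),  |v_rel|² = 26;  v_rel·d = (5)·(17) + (1)·(9) = 94
26·t² − 188·t + 174 = 0  ⇒  m = 94² − 26·174 = 4312
m = 4312 > 0,  v_rel·d = 94 > 0  ⇒  inside

inside=yes margin=4312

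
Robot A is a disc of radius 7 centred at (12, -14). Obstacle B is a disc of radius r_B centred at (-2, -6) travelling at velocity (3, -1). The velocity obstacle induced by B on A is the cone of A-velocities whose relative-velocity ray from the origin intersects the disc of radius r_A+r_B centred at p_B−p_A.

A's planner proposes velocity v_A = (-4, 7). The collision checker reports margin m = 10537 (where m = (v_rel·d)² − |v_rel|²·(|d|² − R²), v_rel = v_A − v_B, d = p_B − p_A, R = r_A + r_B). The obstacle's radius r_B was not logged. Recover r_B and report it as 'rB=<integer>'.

m = 10537
d = (-14, 8);  v_rel = (-7, 8),  |v_rel|² = 113
v_rel×d = (-7)·(8) − (8)·(-14) = 56
since m = R²·113 − 56²:  R² = (3136 + 10537) / 113 = 121
R = √121 = 11  ⇒  r_B = 11 − 7 = 4

rB=4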